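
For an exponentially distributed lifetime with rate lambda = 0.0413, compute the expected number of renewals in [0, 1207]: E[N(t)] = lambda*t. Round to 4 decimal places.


lambda = 0.0413
t = 1207
E[N(t)] = lambda * t
E[N(t)] = 0.0413 * 1207
E[N(t)] = 49.8491

49.8491


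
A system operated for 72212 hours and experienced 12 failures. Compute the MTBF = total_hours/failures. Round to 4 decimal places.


total_hours = 72212
failures = 12
MTBF = 72212 / 12
MTBF = 6017.6667

6017.6667


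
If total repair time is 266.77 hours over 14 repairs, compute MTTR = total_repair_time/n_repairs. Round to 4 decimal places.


total_repair_time = 266.77
n_repairs = 14
MTTR = 266.77 / 14
MTTR = 19.055

19.055


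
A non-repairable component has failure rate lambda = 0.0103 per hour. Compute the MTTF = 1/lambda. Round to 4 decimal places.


lambda = 0.0103
MTTF = 1 / 0.0103
MTTF = 97.0874

97.0874


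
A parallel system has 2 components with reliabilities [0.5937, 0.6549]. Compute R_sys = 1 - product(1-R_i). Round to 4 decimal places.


Components: [0.5937, 0.6549]
(1 - 0.5937) = 0.4063, running product = 0.4063
(1 - 0.6549) = 0.3451, running product = 0.1402
Product of (1-R_i) = 0.1402
R_sys = 1 - 0.1402 = 0.8598

0.8598


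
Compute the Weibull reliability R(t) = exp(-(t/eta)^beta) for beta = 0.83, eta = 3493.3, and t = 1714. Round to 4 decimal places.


beta = 0.83, eta = 3493.3, t = 1714
t/eta = 1714 / 3493.3 = 0.4907
(t/eta)^beta = 0.4907^0.83 = 0.5538
R(t) = exp(-0.5538)
R(t) = 0.5748

0.5748


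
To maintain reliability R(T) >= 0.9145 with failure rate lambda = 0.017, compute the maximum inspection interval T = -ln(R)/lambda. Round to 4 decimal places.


R_target = 0.9145
lambda = 0.017
-ln(0.9145) = 0.0894
T = 0.0894 / 0.017
T = 5.2575

5.2575


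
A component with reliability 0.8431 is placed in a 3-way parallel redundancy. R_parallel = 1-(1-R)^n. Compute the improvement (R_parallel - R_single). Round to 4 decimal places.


R_single = 0.8431, n = 3
1 - R_single = 0.1569
(1 - R_single)^n = 0.1569^3 = 0.0039
R_parallel = 1 - 0.0039 = 0.9961
Improvement = 0.9961 - 0.8431
Improvement = 0.153

0.153


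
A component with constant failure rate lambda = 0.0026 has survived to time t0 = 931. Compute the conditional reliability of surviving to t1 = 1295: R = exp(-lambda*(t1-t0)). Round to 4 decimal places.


lambda = 0.0026
t0 = 931, t1 = 1295
t1 - t0 = 364
lambda * (t1-t0) = 0.0026 * 364 = 0.9464
R = exp(-0.9464)
R = 0.3881

0.3881


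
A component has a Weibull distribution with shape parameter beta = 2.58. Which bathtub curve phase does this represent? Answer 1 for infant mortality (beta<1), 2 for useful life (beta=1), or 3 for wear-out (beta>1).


beta = 2.58
Compare beta to 1:
beta < 1 => infant mortality (phase 1)
beta = 1 => useful life (phase 2)
beta > 1 => wear-out (phase 3)
Since beta = 2.58, this is wear-out (increasing failure rate)
Phase = 3

3


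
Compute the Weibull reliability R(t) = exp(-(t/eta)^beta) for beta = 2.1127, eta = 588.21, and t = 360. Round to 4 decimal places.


beta = 2.1127, eta = 588.21, t = 360
t/eta = 360 / 588.21 = 0.612
(t/eta)^beta = 0.612^2.1127 = 0.3544
R(t) = exp(-0.3544)
R(t) = 0.7016

0.7016


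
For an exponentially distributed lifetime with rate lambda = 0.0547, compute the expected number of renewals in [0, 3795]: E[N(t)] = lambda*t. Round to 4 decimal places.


lambda = 0.0547
t = 3795
E[N(t)] = lambda * t
E[N(t)] = 0.0547 * 3795
E[N(t)] = 207.5865

207.5865


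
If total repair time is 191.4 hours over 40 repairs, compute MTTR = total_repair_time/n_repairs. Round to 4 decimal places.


total_repair_time = 191.4
n_repairs = 40
MTTR = 191.4 / 40
MTTR = 4.785

4.785


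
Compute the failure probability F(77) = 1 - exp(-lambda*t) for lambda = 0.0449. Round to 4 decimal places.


lambda = 0.0449, t = 77
lambda * t = 3.4573
exp(-3.4573) = 0.0315
F(t) = 1 - 0.0315
F(t) = 0.9685

0.9685


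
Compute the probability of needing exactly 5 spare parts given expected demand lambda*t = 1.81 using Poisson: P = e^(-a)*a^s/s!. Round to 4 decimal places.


a = 1.81, s = 5
e^(-a) = e^(-1.81) = 0.1637
a^s = 1.81^5 = 19.4264
s! = 120
P = 0.1637 * 19.4264 / 120
P = 0.0265

0.0265


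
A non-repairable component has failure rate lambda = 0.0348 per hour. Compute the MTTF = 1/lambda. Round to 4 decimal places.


lambda = 0.0348
MTTF = 1 / 0.0348
MTTF = 28.7356

28.7356


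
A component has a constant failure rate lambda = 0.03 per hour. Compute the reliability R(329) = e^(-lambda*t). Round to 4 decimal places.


lambda = 0.03
t = 329
lambda * t = 9.87
R(t) = e^(-9.87)
R(t) = 0.0001

0.0001


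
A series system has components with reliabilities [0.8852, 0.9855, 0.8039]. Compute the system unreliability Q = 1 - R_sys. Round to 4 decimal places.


Components: [0.8852, 0.9855, 0.8039]
After component 1: product = 0.8852
After component 2: product = 0.8724
After component 3: product = 0.7013
R_sys = 0.7013
Q = 1 - 0.7013 = 0.2987

0.2987


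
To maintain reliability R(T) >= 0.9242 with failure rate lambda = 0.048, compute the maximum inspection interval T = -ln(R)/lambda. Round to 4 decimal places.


R_target = 0.9242
lambda = 0.048
-ln(0.9242) = 0.0788
T = 0.0788 / 0.048
T = 1.6422

1.6422


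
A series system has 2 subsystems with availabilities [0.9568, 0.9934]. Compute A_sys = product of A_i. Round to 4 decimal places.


Subsystems: [0.9568, 0.9934]
After subsystem 1 (A=0.9568): product = 0.9568
After subsystem 2 (A=0.9934): product = 0.9505
A_sys = 0.9505

0.9505


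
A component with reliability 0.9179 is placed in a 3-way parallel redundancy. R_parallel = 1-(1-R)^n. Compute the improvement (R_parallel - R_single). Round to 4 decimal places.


R_single = 0.9179, n = 3
1 - R_single = 0.0821
(1 - R_single)^n = 0.0821^3 = 0.0006
R_parallel = 1 - 0.0006 = 0.9994
Improvement = 0.9994 - 0.9179
Improvement = 0.0815

0.0815


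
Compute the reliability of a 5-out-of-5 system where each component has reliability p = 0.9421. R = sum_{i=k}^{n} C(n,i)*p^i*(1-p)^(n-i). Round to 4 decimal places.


k = 5, n = 5, p = 0.9421
i=5: C(5,5)=1 * 0.9421^5 * 0.0579^0 = 0.7421
R = sum of terms = 0.7421

0.7421


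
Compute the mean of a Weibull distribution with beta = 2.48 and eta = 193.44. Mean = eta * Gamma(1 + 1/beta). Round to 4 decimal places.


beta = 2.48, eta = 193.44
1/beta = 0.4032
1 + 1/beta = 1.4032
Gamma(1.4032) = 0.8871
Mean = 193.44 * 0.8871
Mean = 171.5992

171.5992


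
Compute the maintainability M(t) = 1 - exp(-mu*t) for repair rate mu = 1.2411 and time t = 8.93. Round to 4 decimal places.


mu = 1.2411, t = 8.93
mu * t = 1.2411 * 8.93 = 11.083
exp(-11.083) = 0.0
M(t) = 1 - 0.0
M(t) = 1.0

1.0


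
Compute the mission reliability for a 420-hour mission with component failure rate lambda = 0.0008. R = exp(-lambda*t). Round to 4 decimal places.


lambda = 0.0008
mission_time = 420
lambda * t = 0.0008 * 420 = 0.336
R = exp(-0.336)
R = 0.7146

0.7146


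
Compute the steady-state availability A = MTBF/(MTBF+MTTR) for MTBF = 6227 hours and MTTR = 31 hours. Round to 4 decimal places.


MTBF = 6227
MTTR = 31
MTBF + MTTR = 6258
A = 6227 / 6258
A = 0.995

0.995


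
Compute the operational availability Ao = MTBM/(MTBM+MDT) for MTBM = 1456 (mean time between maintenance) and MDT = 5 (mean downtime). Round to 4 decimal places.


MTBM = 1456
MDT = 5
MTBM + MDT = 1461
Ao = 1456 / 1461
Ao = 0.9966

0.9966


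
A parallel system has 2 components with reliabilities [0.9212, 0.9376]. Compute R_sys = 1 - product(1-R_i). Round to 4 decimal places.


Components: [0.9212, 0.9376]
(1 - 0.9212) = 0.0788, running product = 0.0788
(1 - 0.9376) = 0.0624, running product = 0.0049
Product of (1-R_i) = 0.0049
R_sys = 1 - 0.0049 = 0.9951

0.9951


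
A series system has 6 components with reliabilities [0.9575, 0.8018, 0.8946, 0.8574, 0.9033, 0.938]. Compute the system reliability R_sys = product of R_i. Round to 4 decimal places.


Components: [0.9575, 0.8018, 0.8946, 0.8574, 0.9033, 0.938]
After component 1 (R=0.9575): product = 0.9575
After component 2 (R=0.8018): product = 0.7677
After component 3 (R=0.8946): product = 0.6868
After component 4 (R=0.8574): product = 0.5889
After component 5 (R=0.9033): product = 0.5319
After component 6 (R=0.938): product = 0.4989
R_sys = 0.4989

0.4989


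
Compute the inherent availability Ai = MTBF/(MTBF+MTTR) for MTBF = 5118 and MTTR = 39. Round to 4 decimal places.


MTBF = 5118
MTTR = 39
MTBF + MTTR = 5157
Ai = 5118 / 5157
Ai = 0.9924

0.9924


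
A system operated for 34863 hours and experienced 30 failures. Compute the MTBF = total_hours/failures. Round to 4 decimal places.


total_hours = 34863
failures = 30
MTBF = 34863 / 30
MTBF = 1162.1

1162.1


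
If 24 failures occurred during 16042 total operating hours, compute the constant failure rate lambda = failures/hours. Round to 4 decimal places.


failures = 24
total_hours = 16042
lambda = 24 / 16042
lambda = 0.0015

0.0015


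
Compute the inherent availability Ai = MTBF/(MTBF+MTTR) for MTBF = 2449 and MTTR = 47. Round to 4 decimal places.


MTBF = 2449
MTTR = 47
MTBF + MTTR = 2496
Ai = 2449 / 2496
Ai = 0.9812

0.9812


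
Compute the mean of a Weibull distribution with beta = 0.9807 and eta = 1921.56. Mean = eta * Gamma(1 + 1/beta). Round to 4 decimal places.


beta = 0.9807, eta = 1921.56
1/beta = 1.0197
1 + 1/beta = 2.0197
Gamma(2.0197) = 1.0085
Mean = 1921.56 * 1.0085
Mean = 1937.8557

1937.8557


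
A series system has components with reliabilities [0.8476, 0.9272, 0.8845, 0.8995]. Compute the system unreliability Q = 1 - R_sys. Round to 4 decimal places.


Components: [0.8476, 0.9272, 0.8845, 0.8995]
After component 1: product = 0.8476
After component 2: product = 0.7859
After component 3: product = 0.6951
After component 4: product = 0.6253
R_sys = 0.6253
Q = 1 - 0.6253 = 0.3747

0.3747


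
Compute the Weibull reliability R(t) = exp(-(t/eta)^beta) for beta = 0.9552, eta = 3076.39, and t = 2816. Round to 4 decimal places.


beta = 0.9552, eta = 3076.39, t = 2816
t/eta = 2816 / 3076.39 = 0.9154
(t/eta)^beta = 0.9154^0.9552 = 0.919
R(t) = exp(-0.919)
R(t) = 0.3989

0.3989


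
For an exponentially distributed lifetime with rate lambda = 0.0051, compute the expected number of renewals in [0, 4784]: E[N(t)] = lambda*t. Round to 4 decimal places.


lambda = 0.0051
t = 4784
E[N(t)] = lambda * t
E[N(t)] = 0.0051 * 4784
E[N(t)] = 24.3984

24.3984


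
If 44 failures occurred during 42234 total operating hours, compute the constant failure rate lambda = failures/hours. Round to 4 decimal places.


failures = 44
total_hours = 42234
lambda = 44 / 42234
lambda = 0.001

0.001


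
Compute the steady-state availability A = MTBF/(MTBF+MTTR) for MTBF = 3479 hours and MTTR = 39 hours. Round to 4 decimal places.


MTBF = 3479
MTTR = 39
MTBF + MTTR = 3518
A = 3479 / 3518
A = 0.9889

0.9889


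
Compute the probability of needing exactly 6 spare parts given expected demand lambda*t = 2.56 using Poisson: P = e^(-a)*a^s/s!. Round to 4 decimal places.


a = 2.56, s = 6
e^(-a) = e^(-2.56) = 0.0773
a^s = 2.56^6 = 281.475
s! = 720
P = 0.0773 * 281.475 / 720
P = 0.0302

0.0302


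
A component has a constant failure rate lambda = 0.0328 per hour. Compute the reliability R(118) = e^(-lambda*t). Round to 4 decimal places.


lambda = 0.0328
t = 118
lambda * t = 3.8704
R(t) = e^(-3.8704)
R(t) = 0.0209

0.0209


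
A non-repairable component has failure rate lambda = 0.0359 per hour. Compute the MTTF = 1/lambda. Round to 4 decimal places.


lambda = 0.0359
MTTF = 1 / 0.0359
MTTF = 27.8552

27.8552


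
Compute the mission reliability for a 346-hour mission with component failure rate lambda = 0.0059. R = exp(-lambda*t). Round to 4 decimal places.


lambda = 0.0059
mission_time = 346
lambda * t = 0.0059 * 346 = 2.0414
R = exp(-2.0414)
R = 0.1298

0.1298


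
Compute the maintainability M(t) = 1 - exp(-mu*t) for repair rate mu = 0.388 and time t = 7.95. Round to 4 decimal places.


mu = 0.388, t = 7.95
mu * t = 0.388 * 7.95 = 3.0846
exp(-3.0846) = 0.0457
M(t) = 1 - 0.0457
M(t) = 0.9543

0.9543


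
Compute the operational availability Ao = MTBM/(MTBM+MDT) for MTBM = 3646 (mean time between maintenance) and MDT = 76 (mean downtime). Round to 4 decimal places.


MTBM = 3646
MDT = 76
MTBM + MDT = 3722
Ao = 3646 / 3722
Ao = 0.9796

0.9796


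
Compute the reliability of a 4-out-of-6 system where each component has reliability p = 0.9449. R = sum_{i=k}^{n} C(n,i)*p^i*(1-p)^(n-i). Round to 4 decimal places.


k = 4, n = 6, p = 0.9449
i=4: C(6,4)=15 * 0.9449^4 * 0.0551^2 = 0.0363
i=5: C(6,5)=6 * 0.9449^5 * 0.0551^1 = 0.249
i=6: C(6,6)=1 * 0.9449^6 * 0.0551^0 = 0.7117
R = sum of terms = 0.9971

0.9971


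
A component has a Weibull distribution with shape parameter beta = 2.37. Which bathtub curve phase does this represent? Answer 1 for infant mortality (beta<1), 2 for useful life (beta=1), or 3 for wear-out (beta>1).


beta = 2.37
Compare beta to 1:
beta < 1 => infant mortality (phase 1)
beta = 1 => useful life (phase 2)
beta > 1 => wear-out (phase 3)
Since beta = 2.37, this is wear-out (increasing failure rate)
Phase = 3

3


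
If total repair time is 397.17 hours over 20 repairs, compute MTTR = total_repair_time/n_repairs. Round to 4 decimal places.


total_repair_time = 397.17
n_repairs = 20
MTTR = 397.17 / 20
MTTR = 19.8585

19.8585


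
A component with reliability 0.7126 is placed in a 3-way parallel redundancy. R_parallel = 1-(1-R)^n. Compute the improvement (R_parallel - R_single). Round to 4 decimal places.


R_single = 0.7126, n = 3
1 - R_single = 0.2874
(1 - R_single)^n = 0.2874^3 = 0.0237
R_parallel = 1 - 0.0237 = 0.9763
Improvement = 0.9763 - 0.7126
Improvement = 0.2637

0.2637


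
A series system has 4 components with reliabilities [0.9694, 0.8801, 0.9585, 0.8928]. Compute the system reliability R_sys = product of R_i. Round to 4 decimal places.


Components: [0.9694, 0.8801, 0.9585, 0.8928]
After component 1 (R=0.9694): product = 0.9694
After component 2 (R=0.8801): product = 0.8532
After component 3 (R=0.9585): product = 0.8178
After component 4 (R=0.8928): product = 0.7301
R_sys = 0.7301

0.7301


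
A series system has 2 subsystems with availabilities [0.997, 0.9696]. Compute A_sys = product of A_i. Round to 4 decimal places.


Subsystems: [0.997, 0.9696]
After subsystem 1 (A=0.997): product = 0.997
After subsystem 2 (A=0.9696): product = 0.9667
A_sys = 0.9667

0.9667


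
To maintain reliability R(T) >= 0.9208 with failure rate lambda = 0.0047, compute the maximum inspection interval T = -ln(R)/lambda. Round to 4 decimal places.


R_target = 0.9208
lambda = 0.0047
-ln(0.9208) = 0.0825
T = 0.0825 / 0.0047
T = 17.5558

17.5558


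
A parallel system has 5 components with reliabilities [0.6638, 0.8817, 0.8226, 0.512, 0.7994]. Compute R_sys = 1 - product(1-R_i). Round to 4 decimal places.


Components: [0.6638, 0.8817, 0.8226, 0.512, 0.7994]
(1 - 0.6638) = 0.3362, running product = 0.3362
(1 - 0.8817) = 0.1183, running product = 0.0398
(1 - 0.8226) = 0.1774, running product = 0.0071
(1 - 0.512) = 0.488, running product = 0.0034
(1 - 0.7994) = 0.2006, running product = 0.0007
Product of (1-R_i) = 0.0007
R_sys = 1 - 0.0007 = 0.9993

0.9993


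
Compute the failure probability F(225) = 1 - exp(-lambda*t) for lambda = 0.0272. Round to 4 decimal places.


lambda = 0.0272, t = 225
lambda * t = 6.12
exp(-6.12) = 0.0022
F(t) = 1 - 0.0022
F(t) = 0.9978

0.9978


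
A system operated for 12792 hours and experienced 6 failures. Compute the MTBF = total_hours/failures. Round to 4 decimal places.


total_hours = 12792
failures = 6
MTBF = 12792 / 6
MTBF = 2132.0

2132.0


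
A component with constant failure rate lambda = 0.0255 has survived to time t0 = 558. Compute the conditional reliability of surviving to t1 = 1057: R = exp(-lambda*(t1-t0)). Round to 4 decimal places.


lambda = 0.0255
t0 = 558, t1 = 1057
t1 - t0 = 499
lambda * (t1-t0) = 0.0255 * 499 = 12.7245
R = exp(-12.7245)
R = 0.0

0.0


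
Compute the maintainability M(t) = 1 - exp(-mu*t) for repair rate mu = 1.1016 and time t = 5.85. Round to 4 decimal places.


mu = 1.1016, t = 5.85
mu * t = 1.1016 * 5.85 = 6.4444
exp(-6.4444) = 0.0016
M(t) = 1 - 0.0016
M(t) = 0.9984

0.9984


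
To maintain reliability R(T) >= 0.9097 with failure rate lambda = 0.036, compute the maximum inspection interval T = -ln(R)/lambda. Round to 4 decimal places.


R_target = 0.9097
lambda = 0.036
-ln(0.9097) = 0.0946
T = 0.0946 / 0.036
T = 2.6289

2.6289


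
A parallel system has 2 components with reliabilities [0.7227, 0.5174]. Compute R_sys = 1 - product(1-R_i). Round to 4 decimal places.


Components: [0.7227, 0.5174]
(1 - 0.7227) = 0.2773, running product = 0.2773
(1 - 0.5174) = 0.4826, running product = 0.1338
Product of (1-R_i) = 0.1338
R_sys = 1 - 0.1338 = 0.8662

0.8662


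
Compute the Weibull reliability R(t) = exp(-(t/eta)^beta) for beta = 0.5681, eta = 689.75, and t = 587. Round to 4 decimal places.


beta = 0.5681, eta = 689.75, t = 587
t/eta = 587 / 689.75 = 0.851
(t/eta)^beta = 0.851^0.5681 = 0.9124
R(t) = exp(-0.9124)
R(t) = 0.4015

0.4015


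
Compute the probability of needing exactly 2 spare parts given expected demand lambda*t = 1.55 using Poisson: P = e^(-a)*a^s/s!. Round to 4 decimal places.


a = 1.55, s = 2
e^(-a) = e^(-1.55) = 0.2122
a^s = 1.55^2 = 2.4025
s! = 2
P = 0.2122 * 2.4025 / 2
P = 0.255

0.255


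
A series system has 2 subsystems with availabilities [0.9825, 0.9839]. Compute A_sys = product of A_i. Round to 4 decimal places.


Subsystems: [0.9825, 0.9839]
After subsystem 1 (A=0.9825): product = 0.9825
After subsystem 2 (A=0.9839): product = 0.9667
A_sys = 0.9667

0.9667


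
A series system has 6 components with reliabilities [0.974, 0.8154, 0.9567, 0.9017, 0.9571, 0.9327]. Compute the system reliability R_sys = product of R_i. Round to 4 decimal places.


Components: [0.974, 0.8154, 0.9567, 0.9017, 0.9571, 0.9327]
After component 1 (R=0.974): product = 0.974
After component 2 (R=0.8154): product = 0.7942
After component 3 (R=0.9567): product = 0.7598
After component 4 (R=0.9017): product = 0.6851
After component 5 (R=0.9571): product = 0.6557
After component 6 (R=0.9327): product = 0.6116
R_sys = 0.6116

0.6116


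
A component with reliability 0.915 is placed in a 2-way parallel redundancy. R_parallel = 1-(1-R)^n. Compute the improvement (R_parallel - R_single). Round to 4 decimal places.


R_single = 0.915, n = 2
1 - R_single = 0.085
(1 - R_single)^n = 0.085^2 = 0.0072
R_parallel = 1 - 0.0072 = 0.9928
Improvement = 0.9928 - 0.915
Improvement = 0.0778

0.0778


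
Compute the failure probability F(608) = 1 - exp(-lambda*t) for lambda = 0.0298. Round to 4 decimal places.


lambda = 0.0298, t = 608
lambda * t = 18.1184
exp(-18.1184) = 0.0
F(t) = 1 - 0.0
F(t) = 1.0

1.0


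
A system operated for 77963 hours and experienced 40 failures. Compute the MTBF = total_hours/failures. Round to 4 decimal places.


total_hours = 77963
failures = 40
MTBF = 77963 / 40
MTBF = 1949.075

1949.075


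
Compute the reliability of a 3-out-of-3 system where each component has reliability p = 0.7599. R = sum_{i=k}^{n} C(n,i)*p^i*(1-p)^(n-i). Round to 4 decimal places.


k = 3, n = 3, p = 0.7599
i=3: C(3,3)=1 * 0.7599^3 * 0.2401^0 = 0.4388
R = sum of terms = 0.4388

0.4388


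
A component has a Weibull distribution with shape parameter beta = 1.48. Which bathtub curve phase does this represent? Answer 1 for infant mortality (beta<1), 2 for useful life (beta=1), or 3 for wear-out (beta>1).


beta = 1.48
Compare beta to 1:
beta < 1 => infant mortality (phase 1)
beta = 1 => useful life (phase 2)
beta > 1 => wear-out (phase 3)
Since beta = 1.48, this is wear-out (increasing failure rate)
Phase = 3

3


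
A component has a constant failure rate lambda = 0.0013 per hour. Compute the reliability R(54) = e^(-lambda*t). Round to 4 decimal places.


lambda = 0.0013
t = 54
lambda * t = 0.0702
R(t) = e^(-0.0702)
R(t) = 0.9322

0.9322


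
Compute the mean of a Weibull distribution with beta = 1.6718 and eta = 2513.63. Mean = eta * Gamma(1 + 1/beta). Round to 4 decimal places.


beta = 1.6718, eta = 2513.63
1/beta = 0.5982
1 + 1/beta = 1.5982
Gamma(1.5982) = 0.8933
Mean = 2513.63 * 0.8933
Mean = 2245.4488

2245.4488


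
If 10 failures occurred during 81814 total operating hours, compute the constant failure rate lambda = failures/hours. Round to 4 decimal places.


failures = 10
total_hours = 81814
lambda = 10 / 81814
lambda = 0.0001

0.0001


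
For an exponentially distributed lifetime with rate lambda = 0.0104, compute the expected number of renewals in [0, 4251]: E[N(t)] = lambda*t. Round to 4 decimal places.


lambda = 0.0104
t = 4251
E[N(t)] = lambda * t
E[N(t)] = 0.0104 * 4251
E[N(t)] = 44.2104

44.2104


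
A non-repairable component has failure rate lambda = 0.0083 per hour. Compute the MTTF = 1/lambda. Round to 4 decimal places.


lambda = 0.0083
MTTF = 1 / 0.0083
MTTF = 120.4819

120.4819


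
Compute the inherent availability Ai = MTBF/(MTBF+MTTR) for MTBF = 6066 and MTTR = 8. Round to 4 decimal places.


MTBF = 6066
MTTR = 8
MTBF + MTTR = 6074
Ai = 6066 / 6074
Ai = 0.9987

0.9987


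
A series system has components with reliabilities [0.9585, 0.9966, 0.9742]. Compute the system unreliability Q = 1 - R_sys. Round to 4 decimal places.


Components: [0.9585, 0.9966, 0.9742]
After component 1: product = 0.9585
After component 2: product = 0.9552
After component 3: product = 0.9306
R_sys = 0.9306
Q = 1 - 0.9306 = 0.0694

0.0694


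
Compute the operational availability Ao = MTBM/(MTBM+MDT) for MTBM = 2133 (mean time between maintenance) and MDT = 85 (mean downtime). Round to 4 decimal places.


MTBM = 2133
MDT = 85
MTBM + MDT = 2218
Ao = 2133 / 2218
Ao = 0.9617

0.9617


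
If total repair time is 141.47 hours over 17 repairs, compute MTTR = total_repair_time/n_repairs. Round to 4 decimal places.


total_repair_time = 141.47
n_repairs = 17
MTTR = 141.47 / 17
MTTR = 8.3218

8.3218


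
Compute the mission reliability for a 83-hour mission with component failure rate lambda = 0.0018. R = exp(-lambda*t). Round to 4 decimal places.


lambda = 0.0018
mission_time = 83
lambda * t = 0.0018 * 83 = 0.1494
R = exp(-0.1494)
R = 0.8612

0.8612


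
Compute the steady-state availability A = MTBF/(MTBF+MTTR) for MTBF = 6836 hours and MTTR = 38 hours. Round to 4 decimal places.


MTBF = 6836
MTTR = 38
MTBF + MTTR = 6874
A = 6836 / 6874
A = 0.9945

0.9945


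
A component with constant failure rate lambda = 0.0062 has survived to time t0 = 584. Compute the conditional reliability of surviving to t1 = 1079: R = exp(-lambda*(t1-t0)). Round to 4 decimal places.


lambda = 0.0062
t0 = 584, t1 = 1079
t1 - t0 = 495
lambda * (t1-t0) = 0.0062 * 495 = 3.069
R = exp(-3.069)
R = 0.0465

0.0465


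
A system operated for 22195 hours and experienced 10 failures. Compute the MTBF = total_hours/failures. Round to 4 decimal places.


total_hours = 22195
failures = 10
MTBF = 22195 / 10
MTBF = 2219.5

2219.5


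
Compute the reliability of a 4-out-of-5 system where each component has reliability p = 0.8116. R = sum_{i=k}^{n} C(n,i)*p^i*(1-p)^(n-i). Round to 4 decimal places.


k = 4, n = 5, p = 0.8116
i=4: C(5,4)=5 * 0.8116^4 * 0.1884^1 = 0.4087
i=5: C(5,5)=1 * 0.8116^5 * 0.1884^0 = 0.3521
R = sum of terms = 0.7608

0.7608


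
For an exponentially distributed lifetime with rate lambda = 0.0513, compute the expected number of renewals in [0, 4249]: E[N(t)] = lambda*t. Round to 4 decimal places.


lambda = 0.0513
t = 4249
E[N(t)] = lambda * t
E[N(t)] = 0.0513 * 4249
E[N(t)] = 217.9737

217.9737


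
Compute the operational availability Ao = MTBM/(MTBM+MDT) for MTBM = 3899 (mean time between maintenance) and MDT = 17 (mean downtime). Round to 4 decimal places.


MTBM = 3899
MDT = 17
MTBM + MDT = 3916
Ao = 3899 / 3916
Ao = 0.9957

0.9957


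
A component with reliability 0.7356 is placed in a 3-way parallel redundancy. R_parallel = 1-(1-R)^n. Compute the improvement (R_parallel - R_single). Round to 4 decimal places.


R_single = 0.7356, n = 3
1 - R_single = 0.2644
(1 - R_single)^n = 0.2644^3 = 0.0185
R_parallel = 1 - 0.0185 = 0.9815
Improvement = 0.9815 - 0.7356
Improvement = 0.2459

0.2459


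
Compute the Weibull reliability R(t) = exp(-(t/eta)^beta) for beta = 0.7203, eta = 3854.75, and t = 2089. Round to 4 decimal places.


beta = 0.7203, eta = 3854.75, t = 2089
t/eta = 2089 / 3854.75 = 0.5419
(t/eta)^beta = 0.5419^0.7203 = 0.6432
R(t) = exp(-0.6432)
R(t) = 0.5256

0.5256


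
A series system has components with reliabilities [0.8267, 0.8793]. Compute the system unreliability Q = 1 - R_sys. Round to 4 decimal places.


Components: [0.8267, 0.8793]
After component 1: product = 0.8267
After component 2: product = 0.7269
R_sys = 0.7269
Q = 1 - 0.7269 = 0.2731

0.2731


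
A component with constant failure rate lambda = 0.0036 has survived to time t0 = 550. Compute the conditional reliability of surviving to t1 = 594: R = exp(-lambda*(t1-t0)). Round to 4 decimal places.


lambda = 0.0036
t0 = 550, t1 = 594
t1 - t0 = 44
lambda * (t1-t0) = 0.0036 * 44 = 0.1584
R = exp(-0.1584)
R = 0.8535

0.8535


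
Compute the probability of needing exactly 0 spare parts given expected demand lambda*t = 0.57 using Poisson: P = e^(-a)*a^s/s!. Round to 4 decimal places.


a = 0.57, s = 0
e^(-a) = e^(-0.57) = 0.5655
a^s = 0.57^0 = 1.0
s! = 1
P = 0.5655 * 1.0 / 1
P = 0.5655

0.5655


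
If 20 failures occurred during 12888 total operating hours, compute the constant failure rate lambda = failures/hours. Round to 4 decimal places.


failures = 20
total_hours = 12888
lambda = 20 / 12888
lambda = 0.0016

0.0016


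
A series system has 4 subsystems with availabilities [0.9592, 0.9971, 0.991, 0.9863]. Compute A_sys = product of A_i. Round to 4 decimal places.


Subsystems: [0.9592, 0.9971, 0.991, 0.9863]
After subsystem 1 (A=0.9592): product = 0.9592
After subsystem 2 (A=0.9971): product = 0.9564
After subsystem 3 (A=0.991): product = 0.9478
After subsystem 4 (A=0.9863): product = 0.9348
A_sys = 0.9348

0.9348


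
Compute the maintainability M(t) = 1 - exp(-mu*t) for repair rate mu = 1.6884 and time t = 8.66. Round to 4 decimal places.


mu = 1.6884, t = 8.66
mu * t = 1.6884 * 8.66 = 14.6215
exp(-14.6215) = 0.0
M(t) = 1 - 0.0
M(t) = 1.0

1.0


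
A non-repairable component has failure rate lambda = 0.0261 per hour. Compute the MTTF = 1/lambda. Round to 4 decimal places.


lambda = 0.0261
MTTF = 1 / 0.0261
MTTF = 38.3142

38.3142


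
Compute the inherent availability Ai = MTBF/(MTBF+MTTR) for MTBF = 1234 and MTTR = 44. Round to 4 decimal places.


MTBF = 1234
MTTR = 44
MTBF + MTTR = 1278
Ai = 1234 / 1278
Ai = 0.9656

0.9656


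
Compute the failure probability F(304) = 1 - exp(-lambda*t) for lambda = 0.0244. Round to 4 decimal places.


lambda = 0.0244, t = 304
lambda * t = 7.4176
exp(-7.4176) = 0.0006
F(t) = 1 - 0.0006
F(t) = 0.9994

0.9994


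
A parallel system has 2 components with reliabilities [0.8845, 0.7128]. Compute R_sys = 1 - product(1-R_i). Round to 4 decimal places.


Components: [0.8845, 0.7128]
(1 - 0.8845) = 0.1155, running product = 0.1155
(1 - 0.7128) = 0.2872, running product = 0.0332
Product of (1-R_i) = 0.0332
R_sys = 1 - 0.0332 = 0.9668

0.9668


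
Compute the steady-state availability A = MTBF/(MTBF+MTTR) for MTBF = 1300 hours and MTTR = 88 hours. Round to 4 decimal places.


MTBF = 1300
MTTR = 88
MTBF + MTTR = 1388
A = 1300 / 1388
A = 0.9366

0.9366


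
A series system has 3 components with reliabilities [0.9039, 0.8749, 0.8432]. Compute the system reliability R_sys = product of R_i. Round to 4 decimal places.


Components: [0.9039, 0.8749, 0.8432]
After component 1 (R=0.9039): product = 0.9039
After component 2 (R=0.8749): product = 0.7908
After component 3 (R=0.8432): product = 0.6668
R_sys = 0.6668

0.6668


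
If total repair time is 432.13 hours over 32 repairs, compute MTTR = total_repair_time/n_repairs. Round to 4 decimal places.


total_repair_time = 432.13
n_repairs = 32
MTTR = 432.13 / 32
MTTR = 13.5041

13.5041


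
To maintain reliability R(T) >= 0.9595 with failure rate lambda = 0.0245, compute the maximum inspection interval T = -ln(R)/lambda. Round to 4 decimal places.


R_target = 0.9595
lambda = 0.0245
-ln(0.9595) = 0.0413
T = 0.0413 / 0.0245
T = 1.6875

1.6875


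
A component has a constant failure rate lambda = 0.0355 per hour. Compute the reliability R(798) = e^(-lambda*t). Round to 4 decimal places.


lambda = 0.0355
t = 798
lambda * t = 28.329
R(t) = e^(-28.329)
R(t) = 0.0

0.0


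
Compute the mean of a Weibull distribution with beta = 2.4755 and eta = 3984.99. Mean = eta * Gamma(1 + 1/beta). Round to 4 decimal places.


beta = 2.4755, eta = 3984.99
1/beta = 0.404
1 + 1/beta = 1.404
Gamma(1.404) = 0.8871
Mean = 3984.99 * 0.8871
Mean = 3534.9067

3534.9067


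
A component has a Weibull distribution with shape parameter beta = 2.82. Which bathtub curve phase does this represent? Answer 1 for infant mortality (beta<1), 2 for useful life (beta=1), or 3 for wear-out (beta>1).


beta = 2.82
Compare beta to 1:
beta < 1 => infant mortality (phase 1)
beta = 1 => useful life (phase 2)
beta > 1 => wear-out (phase 3)
Since beta = 2.82, this is wear-out (increasing failure rate)
Phase = 3

3


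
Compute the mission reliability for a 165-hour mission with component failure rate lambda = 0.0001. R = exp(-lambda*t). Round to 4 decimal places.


lambda = 0.0001
mission_time = 165
lambda * t = 0.0001 * 165 = 0.0165
R = exp(-0.0165)
R = 0.9836

0.9836


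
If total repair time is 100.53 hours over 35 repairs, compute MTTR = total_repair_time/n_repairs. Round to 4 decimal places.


total_repair_time = 100.53
n_repairs = 35
MTTR = 100.53 / 35
MTTR = 2.8723

2.8723


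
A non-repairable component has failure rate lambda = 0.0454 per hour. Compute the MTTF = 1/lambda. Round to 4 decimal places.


lambda = 0.0454
MTTF = 1 / 0.0454
MTTF = 22.0264

22.0264


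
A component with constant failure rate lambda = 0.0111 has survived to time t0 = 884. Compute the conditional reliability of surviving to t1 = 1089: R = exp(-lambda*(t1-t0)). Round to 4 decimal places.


lambda = 0.0111
t0 = 884, t1 = 1089
t1 - t0 = 205
lambda * (t1-t0) = 0.0111 * 205 = 2.2755
R = exp(-2.2755)
R = 0.1027

0.1027


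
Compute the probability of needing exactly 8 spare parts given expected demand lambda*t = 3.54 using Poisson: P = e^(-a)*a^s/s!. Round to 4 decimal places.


a = 3.54, s = 8
e^(-a) = e^(-3.54) = 0.029
a^s = 3.54^8 = 24661.8752
s! = 40320
P = 0.029 * 24661.8752 / 40320
P = 0.0177

0.0177


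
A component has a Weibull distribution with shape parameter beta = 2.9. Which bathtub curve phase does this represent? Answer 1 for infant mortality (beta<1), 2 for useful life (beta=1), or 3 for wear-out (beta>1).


beta = 2.9
Compare beta to 1:
beta < 1 => infant mortality (phase 1)
beta = 1 => useful life (phase 2)
beta > 1 => wear-out (phase 3)
Since beta = 2.9, this is wear-out (increasing failure rate)
Phase = 3

3


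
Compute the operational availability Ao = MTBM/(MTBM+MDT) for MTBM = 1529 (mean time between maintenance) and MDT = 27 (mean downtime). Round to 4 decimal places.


MTBM = 1529
MDT = 27
MTBM + MDT = 1556
Ao = 1529 / 1556
Ao = 0.9826

0.9826


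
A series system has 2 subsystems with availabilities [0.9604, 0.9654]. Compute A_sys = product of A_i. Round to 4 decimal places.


Subsystems: [0.9604, 0.9654]
After subsystem 1 (A=0.9604): product = 0.9604
After subsystem 2 (A=0.9654): product = 0.9272
A_sys = 0.9272

0.9272


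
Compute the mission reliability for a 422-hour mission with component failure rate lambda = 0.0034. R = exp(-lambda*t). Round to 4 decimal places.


lambda = 0.0034
mission_time = 422
lambda * t = 0.0034 * 422 = 1.4348
R = exp(-1.4348)
R = 0.2382

0.2382


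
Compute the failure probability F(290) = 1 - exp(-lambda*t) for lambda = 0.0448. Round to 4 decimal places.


lambda = 0.0448, t = 290
lambda * t = 12.992
exp(-12.992) = 0.0
F(t) = 1 - 0.0
F(t) = 1.0

1.0


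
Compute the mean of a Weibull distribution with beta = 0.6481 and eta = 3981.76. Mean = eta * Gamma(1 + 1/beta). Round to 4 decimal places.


beta = 0.6481, eta = 3981.76
1/beta = 1.543
1 + 1/beta = 2.543
Gamma(2.543) = 1.3707
Mean = 3981.76 * 1.3707
Mean = 5457.9449

5457.9449


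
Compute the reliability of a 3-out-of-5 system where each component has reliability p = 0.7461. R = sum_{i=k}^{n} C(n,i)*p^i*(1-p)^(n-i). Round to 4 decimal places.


k = 3, n = 5, p = 0.7461
i=3: C(5,3)=10 * 0.7461^3 * 0.2539^2 = 0.2677
i=4: C(5,4)=5 * 0.7461^4 * 0.2539^1 = 0.3934
i=5: C(5,5)=1 * 0.7461^5 * 0.2539^0 = 0.2312
R = sum of terms = 0.8923

0.8923


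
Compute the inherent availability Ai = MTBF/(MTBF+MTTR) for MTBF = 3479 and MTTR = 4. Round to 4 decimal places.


MTBF = 3479
MTTR = 4
MTBF + MTTR = 3483
Ai = 3479 / 3483
Ai = 0.9989

0.9989


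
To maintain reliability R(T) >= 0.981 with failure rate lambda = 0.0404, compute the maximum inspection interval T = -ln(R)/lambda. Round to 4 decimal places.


R_target = 0.981
lambda = 0.0404
-ln(0.981) = 0.0192
T = 0.0192 / 0.0404
T = 0.4748

0.4748


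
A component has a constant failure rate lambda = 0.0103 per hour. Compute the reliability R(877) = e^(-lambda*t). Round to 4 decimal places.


lambda = 0.0103
t = 877
lambda * t = 9.0331
R(t) = e^(-9.0331)
R(t) = 0.0001

0.0001


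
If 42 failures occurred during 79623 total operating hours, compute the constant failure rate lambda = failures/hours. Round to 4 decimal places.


failures = 42
total_hours = 79623
lambda = 42 / 79623
lambda = 0.0005

0.0005


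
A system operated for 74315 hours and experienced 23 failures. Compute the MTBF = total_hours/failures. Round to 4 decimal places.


total_hours = 74315
failures = 23
MTBF = 74315 / 23
MTBF = 3231.087

3231.087


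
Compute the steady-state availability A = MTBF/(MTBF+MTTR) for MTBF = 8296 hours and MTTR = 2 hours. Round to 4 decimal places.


MTBF = 8296
MTTR = 2
MTBF + MTTR = 8298
A = 8296 / 8298
A = 0.9998

0.9998


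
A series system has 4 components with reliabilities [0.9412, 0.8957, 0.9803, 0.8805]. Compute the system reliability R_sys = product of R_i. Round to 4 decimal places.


Components: [0.9412, 0.8957, 0.9803, 0.8805]
After component 1 (R=0.9412): product = 0.9412
After component 2 (R=0.8957): product = 0.843
After component 3 (R=0.9803): product = 0.8264
After component 4 (R=0.8805): product = 0.7277
R_sys = 0.7277

0.7277


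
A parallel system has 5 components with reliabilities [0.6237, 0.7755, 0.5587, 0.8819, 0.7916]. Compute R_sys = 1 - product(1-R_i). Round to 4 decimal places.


Components: [0.6237, 0.7755, 0.5587, 0.8819, 0.7916]
(1 - 0.6237) = 0.3763, running product = 0.3763
(1 - 0.7755) = 0.2245, running product = 0.0845
(1 - 0.5587) = 0.4413, running product = 0.0373
(1 - 0.8819) = 0.1181, running product = 0.0044
(1 - 0.7916) = 0.2084, running product = 0.0009
Product of (1-R_i) = 0.0009
R_sys = 1 - 0.0009 = 0.9991

0.9991


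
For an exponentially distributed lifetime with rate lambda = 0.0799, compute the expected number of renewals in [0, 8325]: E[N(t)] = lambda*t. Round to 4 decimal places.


lambda = 0.0799
t = 8325
E[N(t)] = lambda * t
E[N(t)] = 0.0799 * 8325
E[N(t)] = 665.1675

665.1675


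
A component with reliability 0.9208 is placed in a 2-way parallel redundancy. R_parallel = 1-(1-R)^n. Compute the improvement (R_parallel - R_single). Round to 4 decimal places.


R_single = 0.9208, n = 2
1 - R_single = 0.0792
(1 - R_single)^n = 0.0792^2 = 0.0063
R_parallel = 1 - 0.0063 = 0.9937
Improvement = 0.9937 - 0.9208
Improvement = 0.0729

0.0729


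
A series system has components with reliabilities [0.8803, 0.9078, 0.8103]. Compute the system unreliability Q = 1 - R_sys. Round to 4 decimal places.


Components: [0.8803, 0.9078, 0.8103]
After component 1: product = 0.8803
After component 2: product = 0.7991
After component 3: product = 0.6475
R_sys = 0.6475
Q = 1 - 0.6475 = 0.3525

0.3525


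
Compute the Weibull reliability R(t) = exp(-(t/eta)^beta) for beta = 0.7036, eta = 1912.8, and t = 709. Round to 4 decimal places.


beta = 0.7036, eta = 1912.8, t = 709
t/eta = 709 / 1912.8 = 0.3707
(t/eta)^beta = 0.3707^0.7036 = 0.4974
R(t) = exp(-0.4974)
R(t) = 0.6081

0.6081


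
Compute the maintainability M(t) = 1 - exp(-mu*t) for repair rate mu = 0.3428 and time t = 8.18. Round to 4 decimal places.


mu = 0.3428, t = 8.18
mu * t = 0.3428 * 8.18 = 2.8041
exp(-2.8041) = 0.0606
M(t) = 1 - 0.0606
M(t) = 0.9394

0.9394


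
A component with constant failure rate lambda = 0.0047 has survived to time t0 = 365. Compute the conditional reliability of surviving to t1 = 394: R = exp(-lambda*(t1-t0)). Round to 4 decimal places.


lambda = 0.0047
t0 = 365, t1 = 394
t1 - t0 = 29
lambda * (t1-t0) = 0.0047 * 29 = 0.1363
R = exp(-0.1363)
R = 0.8726

0.8726


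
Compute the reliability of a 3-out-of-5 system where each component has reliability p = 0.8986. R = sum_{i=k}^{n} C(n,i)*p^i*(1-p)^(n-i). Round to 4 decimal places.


k = 3, n = 5, p = 0.8986
i=3: C(5,3)=10 * 0.8986^3 * 0.1014^2 = 0.0746
i=4: C(5,4)=5 * 0.8986^4 * 0.1014^1 = 0.3306
i=5: C(5,5)=1 * 0.8986^5 * 0.1014^0 = 0.5859
R = sum of terms = 0.9911

0.9911


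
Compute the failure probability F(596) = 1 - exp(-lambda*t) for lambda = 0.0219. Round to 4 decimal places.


lambda = 0.0219, t = 596
lambda * t = 13.0524
exp(-13.0524) = 0.0
F(t) = 1 - 0.0
F(t) = 1.0

1.0


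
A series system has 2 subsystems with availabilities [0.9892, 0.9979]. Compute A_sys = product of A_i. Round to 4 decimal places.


Subsystems: [0.9892, 0.9979]
After subsystem 1 (A=0.9892): product = 0.9892
After subsystem 2 (A=0.9979): product = 0.9871
A_sys = 0.9871

0.9871


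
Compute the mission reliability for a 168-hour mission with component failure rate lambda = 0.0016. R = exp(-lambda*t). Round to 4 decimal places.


lambda = 0.0016
mission_time = 168
lambda * t = 0.0016 * 168 = 0.2688
R = exp(-0.2688)
R = 0.7643

0.7643


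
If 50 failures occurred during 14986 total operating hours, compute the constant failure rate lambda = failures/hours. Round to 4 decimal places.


failures = 50
total_hours = 14986
lambda = 50 / 14986
lambda = 0.0033

0.0033


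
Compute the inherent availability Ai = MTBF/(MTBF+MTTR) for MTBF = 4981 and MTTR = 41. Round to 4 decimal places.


MTBF = 4981
MTTR = 41
MTBF + MTTR = 5022
Ai = 4981 / 5022
Ai = 0.9918

0.9918


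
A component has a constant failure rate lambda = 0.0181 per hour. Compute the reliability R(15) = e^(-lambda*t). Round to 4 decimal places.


lambda = 0.0181
t = 15
lambda * t = 0.2715
R(t) = e^(-0.2715)
R(t) = 0.7622

0.7622


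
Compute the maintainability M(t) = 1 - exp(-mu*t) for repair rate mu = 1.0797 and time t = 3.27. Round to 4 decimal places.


mu = 1.0797, t = 3.27
mu * t = 1.0797 * 3.27 = 3.5306
exp(-3.5306) = 0.0293
M(t) = 1 - 0.0293
M(t) = 0.9707

0.9707


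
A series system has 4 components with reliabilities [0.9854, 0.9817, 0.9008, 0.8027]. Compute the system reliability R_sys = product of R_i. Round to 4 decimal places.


Components: [0.9854, 0.9817, 0.9008, 0.8027]
After component 1 (R=0.9854): product = 0.9854
After component 2 (R=0.9817): product = 0.9674
After component 3 (R=0.9008): product = 0.8714
After component 4 (R=0.8027): product = 0.6995
R_sys = 0.6995

0.6995


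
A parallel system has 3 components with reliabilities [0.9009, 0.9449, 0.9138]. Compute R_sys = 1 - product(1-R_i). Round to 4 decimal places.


Components: [0.9009, 0.9449, 0.9138]
(1 - 0.9009) = 0.0991, running product = 0.0991
(1 - 0.9449) = 0.0551, running product = 0.0055
(1 - 0.9138) = 0.0862, running product = 0.0005
Product of (1-R_i) = 0.0005
R_sys = 1 - 0.0005 = 0.9995

0.9995
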